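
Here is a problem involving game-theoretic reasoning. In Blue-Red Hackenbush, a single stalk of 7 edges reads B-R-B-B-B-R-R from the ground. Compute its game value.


Edges (from ground): B-R-B-B-B-R-R
By Berlekamp's sign-expansion rule, a Blue-Red Hackenbush stalk has the value of the surreal number whose sign sequence is the edge sequence with B -> + and R -> -.
Sign sequence: +-+++--
Trace the sign expansion in the surreal number tree, starting from 0:
Edge 1: B (sign +) -> bounds (0, +inf), value = 1
Edge 2: R (sign -) -> bounds (0, 1), value = 1/2
Edge 3: B (sign +) -> bounds (1/2, 1), value = 3/4
Edge 4: B (sign +) -> bounds (3/4, 1), value = 7/8
Edge 5: B (sign +) -> bounds (7/8, 1), value = 15/16
Edge 6: R (sign -) -> bounds (7/8, 15/16), value = 29/32
Edge 7: R (sign -) -> bounds (7/8, 29/32), value = 57/64
Game value = 57/64

57/64


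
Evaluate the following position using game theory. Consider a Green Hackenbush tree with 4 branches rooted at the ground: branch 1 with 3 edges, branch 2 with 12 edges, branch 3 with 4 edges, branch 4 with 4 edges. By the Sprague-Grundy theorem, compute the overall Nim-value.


The tree has 4 branches from the ground vertex.
In Green Hackenbush, the Nim-value of a simple path of length k is k.
Branch 1: length 3, Nim-value = 3
Branch 2: length 12, Nim-value = 12
Branch 3: length 4, Nim-value = 4
Branch 4: length 4, Nim-value = 4
Total Nim-value = XOR of all branch values:
0 XOR 3 = 3
3 XOR 12 = 15
15 XOR 4 = 11
11 XOR 4 = 15
Nim-value of the tree = 15

15


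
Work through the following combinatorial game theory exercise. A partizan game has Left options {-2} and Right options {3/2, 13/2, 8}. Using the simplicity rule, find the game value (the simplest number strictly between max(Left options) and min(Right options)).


Left options: {-2}, max = -2
Right options: {3/2, 13/2, 8}, min = 3/2
All options are numbers and max(Left) < min(Right), so by the simplicity theorem the value is the simplest (earliest-born) number strictly between -2 and 3/2.
Integers -1 through 1 all lie strictly between -2 and 3/2.
Among integers, the simplest (lowest birthday = smallest |n|; 0 is born on day 0, +-n on day n) is 0.
No non-integer in the interval can be simpler: if x is a non-integer in the interval, then floor(x) or ceil(x) also lies in the interval (the interval contains an integer), and both are proper prefixes of x's sign expansion, i.e. born earlier. So the game value is 0.
Game value = 0

0


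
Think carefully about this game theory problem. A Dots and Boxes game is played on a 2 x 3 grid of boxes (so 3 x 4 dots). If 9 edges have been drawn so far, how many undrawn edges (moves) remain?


Grid: 2 x 3 boxes, i.e. 3 rows and 4 columns of dots.
Horizontal edges: (rows + 1) * cols = 3 * 3 = 9
Vertical edges: rows * (cols + 1) = 2 * 4 = 8
Total edges: 9 + 8 = 17
Edges drawn: 9
Remaining: 17 - 9 = 8

8


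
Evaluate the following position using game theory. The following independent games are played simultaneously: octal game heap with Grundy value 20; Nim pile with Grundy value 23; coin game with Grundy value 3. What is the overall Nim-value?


By the Sprague-Grundy theorem, the Grundy value of a sum of games is the XOR of individual Grundy values.
octal game heap: Grundy value = 20. Running XOR: 0 XOR 20 = 20
Nim pile: Grundy value = 23. Running XOR: 20 XOR 23 = 3
coin game: Grundy value = 3. Running XOR: 3 XOR 3 = 0
The combined Grundy value is 0.

0


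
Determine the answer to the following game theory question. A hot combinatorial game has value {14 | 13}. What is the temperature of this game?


The game is {14 | 13}, a switch {a | b} with numbers a > b.
Cooling {a | b} by t gives {a - t | b + t}, which stops being hot when a - t = b + t, i.e. at t = (a - b)/2. So the temperature of a switch is (a - b)/2.
Temperature = (Left option - Right option) / 2
= (14 - (13)) / 2
= 1 / 2
= 1/2

1/2


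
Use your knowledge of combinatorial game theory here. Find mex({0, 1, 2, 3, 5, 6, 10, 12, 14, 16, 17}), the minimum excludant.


Set = {0, 1, 2, 3, 5, 6, 10, 12, 14, 16, 17}
0 is in the set.
1 is in the set.
2 is in the set.
3 is in the set.
4 is NOT in the set. This is the mex.
mex = 4

4


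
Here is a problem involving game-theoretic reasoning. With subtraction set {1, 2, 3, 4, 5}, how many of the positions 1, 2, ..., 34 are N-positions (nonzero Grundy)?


Subtraction set S = {1, 2, 3, 4, 5}, so G(n) = n mod 6.
G(n) = 0 when n is a multiple of 6.
Multiples of 6 in [1, 34]: 5
N-positions (nonzero Grundy) = 34 - 5 = 29

29


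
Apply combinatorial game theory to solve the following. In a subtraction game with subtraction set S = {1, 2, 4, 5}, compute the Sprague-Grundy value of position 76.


The subtraction set is S = {1, 2, 4, 5}.
G(k) = mex{ G(k - s) : s in S, s <= k }. We compute iteratively: G(0) = 0.
G(1) = mex({0}) = 1
G(2) = mex({0, 1}) = 2
G(3) = mex({1, 2}) = 0
G(4) = mex({0, 2}) = 1
G(5) = mex({0, 1}) = 2
G(6) = mex({1, 2}) = 0
G(7) = mex({0, 2}) = 1
Observe that G(3)..G(7) = 0, 1, 2, 0, 1 repeats G(0)..G(4) = 0, 1, 2, 0, 1.
For k >= max(S) = 5, G(k) is determined by the previous 5 values G(k-5)..G(k-1); a window of 5 consecutive values has recurred shifted by 3, so by induction G(k + 3) = G(k) for all k >= 0: the sequence is periodic from the start with period 3.
One period: G(0..2) = 0, 1, 2.
76 mod 3 = 1, so G(76) = G(1) = 1.

1


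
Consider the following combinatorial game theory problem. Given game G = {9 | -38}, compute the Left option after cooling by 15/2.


Original game: {9 | -38} (a switch {a | b} with a > b).
Cooling by t (for t below the temperature (a - b)/2 = 47/2) taxes each move by t: {a | b} cooled by t is {a - t | b + t}.
Cooling amount: t = 15/2
Cooled Left option: 9 - 15/2 = 3/2
Cooled Right option: -38 + 15/2 = -61/2
Cooled game: {3/2 | -61/2}
Left option = 3/2

3/2


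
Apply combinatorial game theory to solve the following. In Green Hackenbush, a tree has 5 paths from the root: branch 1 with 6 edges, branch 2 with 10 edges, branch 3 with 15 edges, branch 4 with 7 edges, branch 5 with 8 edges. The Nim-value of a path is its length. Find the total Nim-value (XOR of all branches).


The tree has 5 branches from the ground vertex.
In Green Hackenbush, the Nim-value of a simple path of length k is k.
Branch 1: length 6, Nim-value = 6
Branch 2: length 10, Nim-value = 10
Branch 3: length 15, Nim-value = 15
Branch 4: length 7, Nim-value = 7
Branch 5: length 8, Nim-value = 8
Total Nim-value = XOR of all branch values:
0 XOR 6 = 6
6 XOR 10 = 12
12 XOR 15 = 3
3 XOR 7 = 4
4 XOR 8 = 12
Nim-value of the tree = 12

12


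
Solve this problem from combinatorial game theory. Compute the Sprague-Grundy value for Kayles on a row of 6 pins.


Kayles: a move removes 1 or 2 adjacent pins from a contiguous row.
Removing pins from a row of k leaves two independent rows (a, b) with a + b = k - 1 (one pin) or a + b = k - 2 (two pins); an end removal gives a = 0.
By Sprague-Grundy, G(k) = mex{ G(a) XOR G(b) } over all these splits. G(0) = 0.
G(1): splits (0,0):0^0=0 -> mex({0}) = 1
G(2): splits (0,1):0^1=1 (0,0):0^0=0 -> mex({0, 1}) = 2
G(3): splits (0,2):0^2=2 (1,1):1^1=0 (0,1):0^1=1 -> mex({0, 1, 2}) = 3
G(4): splits (0,3):0^3=3 (1,2):1^2=3 (0,2):0^2=2 (1,1):1^1=0 -> mex({0, 2, 3}) = 1
G(5): splits (0,4):0^1=1 (1,3):1^3=2 (2,2):2^2=0 (0,3):0^3=3 (1,2):1^2=3 -> mex({0, 1, 2, 3}) = 4
G(6) = mex({0, 1, 2, 4}) = 3
Therefore G(6) = 3.

3


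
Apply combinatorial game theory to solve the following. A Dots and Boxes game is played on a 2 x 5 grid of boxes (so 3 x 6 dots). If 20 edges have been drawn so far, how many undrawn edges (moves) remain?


Grid: 2 x 5 boxes, i.e. 3 rows and 6 columns of dots.
Horizontal edges: (rows + 1) * cols = 3 * 5 = 15
Vertical edges: rows * (cols + 1) = 2 * 6 = 12
Total edges: 15 + 12 = 27
Edges drawn: 20
Remaining: 27 - 20 = 7

7


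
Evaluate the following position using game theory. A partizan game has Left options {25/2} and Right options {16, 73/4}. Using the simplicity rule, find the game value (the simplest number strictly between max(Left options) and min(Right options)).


Left options: {25/2}, max = 25/2
Right options: {16, 73/4}, min = 16
All options are numbers and max(Left) < min(Right), so by the simplicity theorem the value is the simplest (earliest-born) number strictly between 25/2 and 16.
Integers 13 through 15 all lie strictly between 25/2 and 16.
Among integers, the simplest (lowest birthday = smallest |n|; 0 is born on day 0, +-n on day n) is 13.
No non-integer in the interval can be simpler: if x is a non-integer in the interval, then floor(x) or ceil(x) also lies in the interval (the interval contains an integer), and both are proper prefixes of x's sign expansion, i.e. born earlier. So the game value is 13.
Game value = 13

13


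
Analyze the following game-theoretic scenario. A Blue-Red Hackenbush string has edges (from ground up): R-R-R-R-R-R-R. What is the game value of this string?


Edges (from ground): R-R-R-R-R-R-R
By Berlekamp's sign-expansion rule, a Blue-Red Hackenbush stalk has the value of the surreal number whose sign sequence is the edge sequence with B -> + and R -> -.
Sign sequence: -------
Trace the sign expansion in the surreal number tree, starting from 0:
Edge 1: R (sign -) -> bounds (-inf, 0), value = -1
Edge 2: R (sign -) -> bounds (-inf, -1), value = -2
Edge 3: R (sign -) -> bounds (-inf, -2), value = -3
Edge 4: R (sign -) -> bounds (-inf, -3), value = -4
Edge 5: R (sign -) -> bounds (-inf, -4), value = -5
Edge 6: R (sign -) -> bounds (-inf, -5), value = -6
Edge 7: R (sign -) -> bounds (-inf, -6), value = -7
Game value = -7

-7


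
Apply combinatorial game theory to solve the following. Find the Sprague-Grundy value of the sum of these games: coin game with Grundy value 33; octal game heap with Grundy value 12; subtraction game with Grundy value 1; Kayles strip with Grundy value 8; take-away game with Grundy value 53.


By the Sprague-Grundy theorem, the Grundy value of a sum of games is the XOR of individual Grundy values.
coin game: Grundy value = 33. Running XOR: 0 XOR 33 = 33
octal game heap: Grundy value = 12. Running XOR: 33 XOR 12 = 45
subtraction game: Grundy value = 1. Running XOR: 45 XOR 1 = 44
Kayles strip: Grundy value = 8. Running XOR: 44 XOR 8 = 36
take-away game: Grundy value = 53. Running XOR: 36 XOR 53 = 17
The combined Grundy value is 17.

17


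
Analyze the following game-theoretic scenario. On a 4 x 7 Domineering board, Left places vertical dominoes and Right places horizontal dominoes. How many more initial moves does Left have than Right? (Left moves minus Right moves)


Board is 4 x 7 (rows x cols).
Left (vertical) placements: (rows-1) * cols = 3 * 7 = 21
Right (horizontal) placements: rows * (cols-1) = 4 * 6 = 24
Advantage = Left - Right = 21 - 24 = -3

-3


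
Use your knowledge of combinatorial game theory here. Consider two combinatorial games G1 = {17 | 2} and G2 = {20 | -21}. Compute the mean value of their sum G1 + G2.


G1 = {17 | 2}, G2 = {20 | -21}
Each is a switch {a | b} with numbers a > b; its mean value is (a + b)/2, and mean value is additive over game sums: m(G1 + G2) = m(G1) + m(G2).
Mean of G1 = (17 + (2))/2 = 19/2 = 19/2
Mean of G2 = (20 + (-21))/2 = -1/2 = -1/2
Mean of G1 + G2 = 19/2 + -1/2 = 9

9


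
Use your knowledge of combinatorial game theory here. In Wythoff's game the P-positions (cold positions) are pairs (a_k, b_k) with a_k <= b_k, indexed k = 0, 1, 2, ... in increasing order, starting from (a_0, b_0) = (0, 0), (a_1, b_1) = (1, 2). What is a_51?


By Wythoff's theorem, a_k = floor(k * phi) and b_k = floor(k * phi^2) = a_k + k, where phi = (1 + sqrt(5))/2 is the golden ratio.
phi = (1 + sqrt(5))/2 = 1.618034
k = 51
k * phi = 51 * 1.618034 = 82.519733
a_51 = floor(k * phi) = 82

82


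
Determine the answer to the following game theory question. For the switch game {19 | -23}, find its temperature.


The game is {19 | -23}, a switch {a | b} with numbers a > b.
Cooling {a | b} by t gives {a - t | b + t}, which stops being hot when a - t = b + t, i.e. at t = (a - b)/2. So the temperature of a switch is (a - b)/2.
Temperature = (Left option - Right option) / 2
= (19 - (-23)) / 2
= 42 / 2
= 21

21


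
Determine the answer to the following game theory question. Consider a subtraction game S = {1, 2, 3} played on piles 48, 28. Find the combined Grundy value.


Subtraction set: {1, 2, 3}
For this subtraction set, G(n) = n mod 4 (period = max + 1 = 4).
Pile 1 (size 48): G(48) = 48 mod 4 = 0
Pile 2 (size 28): G(28) = 28 mod 4 = 0
Total Grundy value = XOR of all: 0 XOR 0 = 0

0


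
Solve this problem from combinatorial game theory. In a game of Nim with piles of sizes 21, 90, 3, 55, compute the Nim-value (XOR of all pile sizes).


We need the XOR (exclusive or) of all pile sizes.
After XOR-ing pile 1 (size 21): 0 XOR 21 = 21
After XOR-ing pile 2 (size 90): 21 XOR 90 = 79
After XOR-ing pile 3 (size 3): 79 XOR 3 = 76
After XOR-ing pile 4 (size 55): 76 XOR 55 = 123
The Nim-value of this position is 123.

123


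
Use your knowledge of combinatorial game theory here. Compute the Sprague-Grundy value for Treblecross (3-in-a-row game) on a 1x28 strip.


Treblecross: place X on empty cells; 3-in-a-row wins.
Playing within two cells of an existing X lets the opponent win at once, so sensible play treats the cells i-2..i+2 around each X as dead. The player left with no safe cell loses, so this is a normal-play take-away game on strips of safe cells.
Placing X at cell i (0-indexed) of a strip of k safe cells leaves independent strips of sizes max(0, i-2) and max(0, k-i-3). Hence G(k) = mex{ G(max(0,i-2)) XOR G(max(0,k-i-3)) : 0 <= i < k }, with G(0) = 0.
G(1): splits (0,0):0^0=0 -> mex({0}) = 1
G(2): splits (0,0):0^0=0 -> mex({0}) = 1
G(3): splits (0,0):0^0=0 -> mex({0}) = 1
G(4): splits (0,1):0^1=1 (0,0):0^0=0 -> mex({0, 1}) = 2
G(5): splits (0,2):0^1=1 (0,1):0^1=1 (0,0):0^0=0 -> mex({0, 1}) = 2
G(6) = mex({1}) = 0
G(7) = mex({0, 1, 2}) = 3
G(8) = mex({0, 1, 2}) = 3
G(9) = mex({0, 2}) = 1
G(10) = mex({0, 2, 3}) = 1
G(11) = mex({0, 3}) = 1
G(12) = mex({1, 3}) = 0
G(13) = mex({0, 1, 2, 3}) = 4
G(14) = mex({0, 1, 2}) = 3
G(15) = mex({0, 1, 2}) = 3
G(16) = mex({0, 1, 2, 4}) = 3
G(17) = mex({0, 1, 3, 4}) = 2
G(18) = mex({0, 1, 3, 4}) = 2
G(19) = mex({0, 1, 3, 5}) = 2
G(20) = mex({0, 1, 2, 3, 5}) = 4
G(21) = mex({0, 1, 2, 3, 5}) = 4
G(22) = mex({1, 2, 6}) = 0
G(23) = mex({0, 1, 2, 3, 4, 6}) = 5
G(24) = mex({0, 1, 2, 3, 4}) = 5
G(25) = mex({0, 1, 3, 4, 7}) = 2
G(26) = mex({0, 1, 3, 4, 5, 7}) = 2
G(27) = mex({0, 1, 3, 5}) = 2
G(28) = mex({0, 1, 2, 5}) = 3
Therefore G(28) = 3.

3


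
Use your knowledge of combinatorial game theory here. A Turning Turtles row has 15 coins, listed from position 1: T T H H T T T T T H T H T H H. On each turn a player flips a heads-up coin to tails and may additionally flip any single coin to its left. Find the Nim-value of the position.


Coins: T T H H T T T T T H T H T H H
Key fact: a single head at position k behaves exactly like a Nim heap of size k (turning it to T and optionally flipping a coin at j < k corresponds to moving the heap from k to j, or to 0), and heads combine as a disjunctive sum (two heads at the same place would cancel, matching j XOR j = 0). So the Nim-value is the XOR of the 1-indexed positions of the heads.
Face-up positions (1-indexed): [3, 4, 10, 12, 14, 15]
XOR 0 with 3: 0 XOR 3 = 3
XOR 3 with 4: 3 XOR 4 = 7
XOR 7 with 10: 7 XOR 10 = 13
XOR 13 with 12: 13 XOR 12 = 1
XOR 1 with 14: 1 XOR 14 = 15
XOR 15 with 15: 15 XOR 15 = 0
Nim-value = 0

0


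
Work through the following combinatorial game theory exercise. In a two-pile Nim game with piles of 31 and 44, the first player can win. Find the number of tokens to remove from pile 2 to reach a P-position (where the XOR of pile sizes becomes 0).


Piles: 31 and 44
Current XOR: 31 XOR 44 = 51 (non-zero, so this is an N-position).
To make the XOR zero, we need to find a move that balances the piles.
For pile 2 (size 44): target = 44 XOR 51 = 31
We reduce pile 2 from 44 to 31.
Tokens removed: 44 - 31 = 13
Verification: 31 XOR 31 = 0

13


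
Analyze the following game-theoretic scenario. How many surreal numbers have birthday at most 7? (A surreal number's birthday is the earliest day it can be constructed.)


Day 0: {|} = 0 is born. Count = 1.
Day n: the number of surreal numbers born by day n is 2^(n+1) - 1.
By day 0: 2^1 - 1 = 1
By day 1: 2^2 - 1 = 3
By day 2: 2^3 - 1 = 7
By day 3: 2^4 - 1 = 15
By day 4: 2^5 - 1 = 31
By day 5: 2^6 - 1 = 63
By day 6: 2^7 - 1 = 127
By day 7: 2^8 - 1 = 255
By day 7: 255 surreal numbers.

255


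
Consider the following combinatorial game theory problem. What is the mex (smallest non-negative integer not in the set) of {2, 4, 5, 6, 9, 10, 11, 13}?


Set = {2, 4, 5, 6, 9, 10, 11, 13}
0 is NOT in the set. This is the mex.
mex = 0

0


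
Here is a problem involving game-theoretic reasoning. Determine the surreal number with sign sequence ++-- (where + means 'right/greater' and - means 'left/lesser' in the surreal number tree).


Sign expansion: ++--
Rule: track bounds (lo, hi), initially (-inf, +inf). On '+', the current value becomes lo and we move to the simplest number in (value, hi): value + 1 if hi = +inf, otherwise the midpoint (value + hi)/2. On '-', the current value becomes hi and we move to value - 1 if lo = -inf, otherwise the midpoint (lo + value)/2.
Start at 0.
Step 1: sign = +, move right. Bounds: (0, +inf). Value = 1
Step 2: sign = +, move right. Bounds: (1, +inf). Value = 2
Step 3: sign = -, move left. Bounds: (1, 2). Value = 3/2
Step 4: sign = -, move left. Bounds: (1, 3/2). Value = 5/4
The surreal number with sign expansion ++-- is 5/4.

5/4


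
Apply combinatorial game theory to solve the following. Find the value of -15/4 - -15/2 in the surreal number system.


x = -15/4, y = -15/2
Converting to common denominator: 4
x = -15/4, y = -30/4
x - y = -15/4 - -15/2 = 15/4

15/4


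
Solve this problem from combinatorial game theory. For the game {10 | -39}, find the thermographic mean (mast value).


Game = {10 | -39}, a switch {a | b} with numbers a > b.
Its thermograph has left wall a - t and right wall b + t, which meet at t = (a - b)/2, where both equal (a + b)/2. So the mast (mean value) is at (a + b)/2.
Mean = (10 + (-39))/2 = -29/2 = -29/2

-29/2


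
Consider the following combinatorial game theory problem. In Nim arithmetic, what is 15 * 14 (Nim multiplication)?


Nim multiplication is bilinear over XOR: (u XOR v) * w = (u*w) XOR (v*w).
So we split each operand into its bit components and XOR the pairwise Nim products.
15 = 1 + 2 + 4 + 8 (as XOR of powers of 2).
14 = 2 + 4 + 8 (as XOR of powers of 2).
Using the standard Nim-product table on single bits:
  2*2 = 3,   2*4 = 8,   2*8 = 12,
  4*4 = 6,   4*8 = 11,  8*8 = 13,
and  1*x = x (identity), k*l = l*k (commutative).
Pairwise Nim products:
  1 * 2 = 2
  1 * 4 = 4
  1 * 8 = 8
  2 * 2 = 3
  2 * 4 = 8
  2 * 8 = 12
  4 * 2 = 8
  4 * 4 = 6
  4 * 8 = 11
  8 * 2 = 12
  8 * 4 = 11
  8 * 8 = 13
XOR them: 2 XOR 4 XOR 8 XOR 3 XOR 8 XOR 12 XOR 8 XOR 6 XOR 11 XOR 12 XOR 11 XOR 13 = 6.
Result: 15 * 14 = 6 (in Nim).

6


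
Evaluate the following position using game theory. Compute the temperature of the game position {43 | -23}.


The game is {43 | -23}, a switch {a | b} with numbers a > b.
Cooling {a | b} by t gives {a - t | b + t}, which stops being hot when a - t = b + t, i.e. at t = (a - b)/2. So the temperature of a switch is (a - b)/2.
Temperature = (Left option - Right option) / 2
= (43 - (-23)) / 2
= 66 / 2
= 33

33


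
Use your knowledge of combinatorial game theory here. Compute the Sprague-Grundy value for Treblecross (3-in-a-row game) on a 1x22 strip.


Treblecross: place X on empty cells; 3-in-a-row wins.
Playing within two cells of an existing X lets the opponent win at once, so sensible play treats the cells i-2..i+2 around each X as dead. The player left with no safe cell loses, so this is a normal-play take-away game on strips of safe cells.
Placing X at cell i (0-indexed) of a strip of k safe cells leaves independent strips of sizes max(0, i-2) and max(0, k-i-3). Hence G(k) = mex{ G(max(0,i-2)) XOR G(max(0,k-i-3)) : 0 <= i < k }, with G(0) = 0.
G(1): splits (0,0):0^0=0 -> mex({0}) = 1
G(2): splits (0,0):0^0=0 -> mex({0}) = 1
G(3): splits (0,0):0^0=0 -> mex({0}) = 1
G(4): splits (0,1):0^1=1 (0,0):0^0=0 -> mex({0, 1}) = 2
G(5): splits (0,2):0^1=1 (0,1):0^1=1 (0,0):0^0=0 -> mex({0, 1}) = 2
G(6) = mex({1}) = 0
G(7) = mex({0, 1, 2}) = 3
G(8) = mex({0, 1, 2}) = 3
G(9) = mex({0, 2}) = 1
G(10) = mex({0, 2, 3}) = 1
G(11) = mex({0, 3}) = 1
G(12) = mex({1, 3}) = 0
G(13) = mex({0, 1, 2, 3}) = 4
G(14) = mex({0, 1, 2}) = 3
G(15) = mex({0, 1, 2}) = 3
G(16) = mex({0, 1, 2, 4}) = 3
G(17) = mex({0, 1, 3, 4}) = 2
G(18) = mex({0, 1, 3, 4}) = 2
G(19) = mex({0, 1, 3, 5}) = 2
G(20) = mex({0, 1, 2, 3, 5}) = 4
G(21) = mex({0, 1, 2, 3, 5}) = 4
G(22) = mex({1, 2, 6}) = 0
Therefore G(22) = 0.

0


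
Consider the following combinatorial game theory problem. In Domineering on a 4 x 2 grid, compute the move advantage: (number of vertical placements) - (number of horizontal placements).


Board is 4 x 2 (rows x cols).
Left (vertical) placements: (rows-1) * cols = 3 * 2 = 6
Right (horizontal) placements: rows * (cols-1) = 4 * 1 = 4
Advantage = Left - Right = 6 - 4 = 2

2


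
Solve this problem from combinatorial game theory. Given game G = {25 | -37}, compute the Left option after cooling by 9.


Original game: {25 | -37} (a switch {a | b} with a > b).
Cooling by t (for t below the temperature (a - b)/2 = 31) taxes each move by t: {a | b} cooled by t is {a - t | b + t}.
Cooling amount: t = 9
Cooled Left option: 25 - 9 = 16
Cooled Right option: -37 + 9 = -28
Cooled game: {16 | -28}
Left option = 16

16


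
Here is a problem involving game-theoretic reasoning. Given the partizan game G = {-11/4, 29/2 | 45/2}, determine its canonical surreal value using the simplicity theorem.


Left options: {-11/4, 29/2}, max = 29/2
Right options: {45/2}, min = 45/2
All options are numbers and max(Left) < min(Right), so by the simplicity theorem the value is the simplest (earliest-born) number strictly between 29/2 and 45/2.
Integers 15 through 22 all lie strictly between 29/2 and 45/2.
Among integers, the simplest (lowest birthday = smallest |n|; 0 is born on day 0, +-n on day n) is 15.
No non-integer in the interval can be simpler: if x is a non-integer in the interval, then floor(x) or ceil(x) also lies in the interval (the interval contains an integer), and both are proper prefixes of x's sign expansion, i.e. born earlier. So the game value is 15.
Game value = 15

15


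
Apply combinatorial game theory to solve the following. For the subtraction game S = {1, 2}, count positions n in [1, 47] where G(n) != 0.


Subtraction set S = {1, 2}, so G(n) = n mod 3.
G(n) = 0 when n is a multiple of 3.
Multiples of 3 in [1, 47]: 15
N-positions (nonzero Grundy) = 47 - 15 = 32

32


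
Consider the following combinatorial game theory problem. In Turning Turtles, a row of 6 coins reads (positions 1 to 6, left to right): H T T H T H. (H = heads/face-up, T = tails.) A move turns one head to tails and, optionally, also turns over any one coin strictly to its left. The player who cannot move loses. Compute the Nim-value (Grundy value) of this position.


Coins: H T T H T H
Key fact: a single head at position k behaves exactly like a Nim heap of size k (turning it to T and optionally flipping a coin at j < k corresponds to moving the heap from k to j, or to 0), and heads combine as a disjunctive sum (two heads at the same place would cancel, matching j XOR j = 0). So the Nim-value is the XOR of the 1-indexed positions of the heads.
Face-up positions (1-indexed): [1, 4, 6]
XOR 0 with 1: 0 XOR 1 = 1
XOR 1 with 4: 1 XOR 4 = 5
XOR 5 with 6: 5 XOR 6 = 3
Nim-value = 3

3


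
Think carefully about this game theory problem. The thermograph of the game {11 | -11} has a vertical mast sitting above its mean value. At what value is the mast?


Game = {11 | -11}, a switch {a | b} with numbers a > b.
Its thermograph has left wall a - t and right wall b + t, which meet at t = (a - b)/2, where both equal (a + b)/2. So the mast (mean value) is at (a + b)/2.
Mean = (11 + (-11))/2 = 0/2 = 0

0


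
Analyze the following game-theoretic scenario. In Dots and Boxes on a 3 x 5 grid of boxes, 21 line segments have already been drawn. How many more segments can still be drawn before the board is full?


Grid: 3 x 5 boxes, i.e. 4 rows and 6 columns of dots.
Horizontal edges: (rows + 1) * cols = 4 * 5 = 20
Vertical edges: rows * (cols + 1) = 3 * 6 = 18
Total edges: 20 + 18 = 38
Edges drawn: 21
Remaining: 38 - 21 = 17

17


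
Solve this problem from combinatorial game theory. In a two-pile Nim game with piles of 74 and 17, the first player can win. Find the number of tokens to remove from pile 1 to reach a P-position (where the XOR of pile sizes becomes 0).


Piles: 74 and 17
Current XOR: 74 XOR 17 = 91 (non-zero, so this is an N-position).
To make the XOR zero, we need to find a move that balances the piles.
For pile 1 (size 74): target = 74 XOR 91 = 17
We reduce pile 1 from 74 to 17.
Tokens removed: 74 - 17 = 57
Verification: 17 XOR 17 = 0

57


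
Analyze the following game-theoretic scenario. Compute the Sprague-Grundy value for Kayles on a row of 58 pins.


Kayles: a move removes 1 or 2 adjacent pins from a contiguous row.
Removing pins from a row of k leaves two independent rows (a, b) with a + b = k - 1 (one pin) or a + b = k - 2 (two pins); an end removal gives a = 0.
By Sprague-Grundy, G(k) = mex{ G(a) XOR G(b) } over all these splits. G(0) = 0.
G(1): splits (0,0):0^0=0 -> mex({0}) = 1
G(2): splits (0,1):0^1=1 (0,0):0^0=0 -> mex({0, 1}) = 2
G(3): splits (0,2):0^2=2 (1,1):1^1=0 (0,1):0^1=1 -> mex({0, 1, 2}) = 3
G(4): splits (0,3):0^3=3 (1,2):1^2=3 (0,2):0^2=2 (1,1):1^1=0 -> mex({0, 2, 3}) = 1
G(5): splits (0,4):0^1=1 (1,3):1^3=2 (2,2):2^2=0 (0,3):0^3=3 (1,2):1^2=3 -> mex({0, 1, 2, 3}) = 4
G(6) = mex({0, 1, 2, 4}) = 3
G(7) = mex({0, 1, 3, 4, 5}) = 2
G(8) = mex({0, 2, 3, 5, 6}) = 1
G(9) = mex({0, 1, 2, 3, 6, 7}) = 4
G(10) = mex({0, 1, 3, 4, 5, 7}) = 2
G(11) = mex({0, 1, 2, 3, 4, 5}) = 6
G(12) = mex({0, 1, 2, 3, 5, 6, 7}) = 4
G(13) = mex({0, 2, 3, 4, 6, 7}) = 1
G(14) = mex({0, 1, 4, 5, 6, 7}) = 2
G(15) = mex({0, 1, 2, 3, 4, 5, 6}) = 7
G(16) = mex({0, 2, 3, 5, 6, 7}) = 1
G(17) = mex({0, 1, 2, 3, 5, 6, 7}) = 4
G(18) = mex({0, 1, 2, 4, 5, 6}) = 3
G(19) = mex({0, 1, 3, 4, 5, 7}) = 2
G(20) = mex({0, 2, 3, 4, 5, 6, 7}) = 1
G(21) = mex({0, 1, 2, 3, 5, 6, 7}) = 4
G(22) = mex({0, 1, 2, 3, 4, 5, 7}) = 6
G(23) = mex({0, 1, 2, 3, 4, 5, 6}) = 7
G(24) = mex({0, 1, 2, 3, 5, 6, 7}) = 4
G(25) = mex({0, 2, 3, 4, 6, 7}) = 1
G(26) = mex({0, 1, 3, 4, 5, 6, 7}) = 2
G(27) = mex({0, 1, 2, 3, 4, 5, 6, 7}) = 8
G(28) = mex({0, 1, 2, 3, 4, 6, 7, 8}) = 5
G(29) = mex({0, 1, 2, 3, 5, 6, 7, 8, 9}) = 4
G(30) = mex({0, 1, 2, 3, 4, 5, 6, 9, 10}) = 7
G(31) = mex({0, 1, 3, 4, 5, 7, 10, 11}) = 2
G(32) = mex({0, 2, 3, 4, 5, 6, 7, 9, 11}) = 1
G(33) = mex({0, 1, 2, 3, 4, 5, 6, 7, 9, 12}) = 8
G(34) = mex({0, 1, 2, 3, 4, 5, 7, 8, 11, 12}) = 6
G(35) = mex({0, 1, 2, 3, 4, 5, 6, 8, 9, 10, 11}) = 7
G(36) = mex({0, 1, 2, 3, 5, 6, 7, 9, 10}) = 4
G(37) = mex({0, 2, 3, 4, 6, 7, 9, 10, 11, 12}) = 1
G(38) = mex({0, 1, 3, 4, 5, 6, 7, 9, 10, 11, 12}) = 2
G(39) = mex({0, 1, 2, 4, 5, 6, 7, 9, 10, 12, 14}) = 3
G(40) = mex({0, 2, 3, 4, 6, 7, 11, 12, 14}) = 1
G(41) = mex({0, 1, 2, 3, 5, 6, 7, 9, 10, 11, 12}) = 4
G(42) = mex({0, 1, 2, 3, 4, 5, 6, 9, 10}) = 7
G(43) = mex({0, 1, 3, 4, 5, 7, 9, 10, 12, 15}) = 2
G(44) = mex({0, 2, 3, 4, 5, 6, 7, 9, 10, 12, 15}) = 1
G(45) = mex({0, 1, 2, 3, 4, 5, 6, 7, 9, 10, 12, 14}) = 8
G(46) = mex({0, 1, 3, 4, 5, 7, 8, 11, 12, 14}) = 2
G(47) = mex({0, 1, 2, 3, 4, 5, 6, 8, 9, 10, 11, 12}) = 7
G(48) = mex({0, 1, 2, 3, 5, 6, 7, 9, 10}) = 4
G(49) = mex({0, 2, 3, 4, 6, 7, 9, 10, 11, 12, 15}) = 1
G(50) = mex({0, 1, 4, 5, 6, 7, 9, 11, 12, 14, 15}) = 2
G(51) = mex({0, 1, 2, 3, 4, 5, 6, 7, 9, 12, 14, 15}) = 8
G(52) = mex({0, 2, 3, 4, 5, 6, 7, 8, 11, 12, 15}) = 1
G(53) = mex({0, 1, 2, 3, 5, 6, 7, 8, 9, 10, 11, 12}) = 4
G(54) = mex({0, 1, 2, 3, 4, 5, 6, 9, 10}) = 7
G(55) = mex({0, 1, 3, 4, 5, 7, 9, 10, 11, 12}) = 2
G(56) = mex({0, 2, 3, 4, 5, 6, 7, 9, 10, 11, 12, 13, 14}) = 1
G(57) = mex({0, 1, 2, 3, 5, 6, 7, 9, 10, 12, 13, 14, 15}) = 4
G(58) = mex({0, 1, 3, 4, 5, 7, 11, 12, 14, 15}) = 2
Therefore G(58) = 2.

2


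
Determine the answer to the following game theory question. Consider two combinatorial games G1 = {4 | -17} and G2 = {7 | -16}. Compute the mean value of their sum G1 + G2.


G1 = {4 | -17}, G2 = {7 | -16}
Each is a switch {a | b} with numbers a > b; its mean value is (a + b)/2, and mean value is additive over game sums: m(G1 + G2) = m(G1) + m(G2).
Mean of G1 = (4 + (-17))/2 = -13/2 = -13/2
Mean of G2 = (7 + (-16))/2 = -9/2 = -9/2
Mean of G1 + G2 = -13/2 + -9/2 = -11

-11


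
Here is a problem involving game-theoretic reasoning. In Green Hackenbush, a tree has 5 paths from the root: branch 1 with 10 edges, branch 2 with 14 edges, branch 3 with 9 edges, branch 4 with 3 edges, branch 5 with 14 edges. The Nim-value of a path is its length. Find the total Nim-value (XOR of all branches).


The tree has 5 branches from the ground vertex.
In Green Hackenbush, the Nim-value of a simple path of length k is k.
Branch 1: length 10, Nim-value = 10
Branch 2: length 14, Nim-value = 14
Branch 3: length 9, Nim-value = 9
Branch 4: length 3, Nim-value = 3
Branch 5: length 14, Nim-value = 14
Total Nim-value = XOR of all branch values:
0 XOR 10 = 10
10 XOR 14 = 4
4 XOR 9 = 13
13 XOR 3 = 14
14 XOR 14 = 0
Nim-value of the tree = 0

0


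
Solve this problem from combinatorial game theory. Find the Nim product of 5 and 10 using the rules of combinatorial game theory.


Nim multiplication is bilinear over XOR: (u XOR v) * w = (u*w) XOR (v*w).
So we split each operand into its bit components and XOR the pairwise Nim products.
5 = 1 + 4 (as XOR of powers of 2).
10 = 2 + 8 (as XOR of powers of 2).
Using the standard Nim-product table on single bits:
  2*2 = 3,   2*4 = 8,   2*8 = 12,
  4*4 = 6,   4*8 = 11,  8*8 = 13,
and  1*x = x (identity), k*l = l*k (commutative).
Pairwise Nim products:
  1 * 2 = 2
  1 * 8 = 8
  4 * 2 = 8
  4 * 8 = 11
XOR them: 2 XOR 8 XOR 8 XOR 11 = 9.
Result: 5 * 10 = 9 (in Nim).

9


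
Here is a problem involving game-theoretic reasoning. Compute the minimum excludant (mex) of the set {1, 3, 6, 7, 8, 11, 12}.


Set = {1, 3, 6, 7, 8, 11, 12}
0 is NOT in the set. This is the mex.
mex = 0

0


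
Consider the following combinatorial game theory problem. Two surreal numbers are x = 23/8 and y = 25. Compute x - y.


x = 23/8, y = 25
Converting to common denominator: 8
x = 23/8, y = 200/8
x - y = 23/8 - 25 = -177/8

-177/8


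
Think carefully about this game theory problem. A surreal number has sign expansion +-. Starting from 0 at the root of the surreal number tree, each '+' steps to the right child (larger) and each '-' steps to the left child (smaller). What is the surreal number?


Sign expansion: +-
Rule: track bounds (lo, hi), initially (-inf, +inf). On '+', the current value becomes lo and we move to the simplest number in (value, hi): value + 1 if hi = +inf, otherwise the midpoint (value + hi)/2. On '-', the current value becomes hi and we move to value - 1 if lo = -inf, otherwise the midpoint (lo + value)/2.
Start at 0.
Step 1: sign = +, move right. Bounds: (0, +inf). Value = 1
Step 2: sign = -, move left. Bounds: (0, 1). Value = 1/2
The surreal number with sign expansion +- is 1/2.

1/2


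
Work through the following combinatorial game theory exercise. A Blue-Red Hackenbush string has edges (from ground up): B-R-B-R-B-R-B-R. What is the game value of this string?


Edges (from ground): B-R-B-R-B-R-B-R
By Berlekamp's sign-expansion rule, a Blue-Red Hackenbush stalk has the value of the surreal number whose sign sequence is the edge sequence with B -> + and R -> -.
Sign sequence: +-+-+-+-
Trace the sign expansion in the surreal number tree, starting from 0:
Edge 1: B (sign +) -> bounds (0, +inf), value = 1
Edge 2: R (sign -) -> bounds (0, 1), value = 1/2
Edge 3: B (sign +) -> bounds (1/2, 1), value = 3/4
Edge 4: R (sign -) -> bounds (1/2, 3/4), value = 5/8
Edge 5: B (sign +) -> bounds (5/8, 3/4), value = 11/16
Edge 6: R (sign -) -> bounds (5/8, 11/16), value = 21/32
Edge 7: B (sign +) -> bounds (21/32, 11/16), value = 43/64
Edge 8: R (sign -) -> bounds (21/32, 43/64), value = 85/128
Game value = 85/128

85/128


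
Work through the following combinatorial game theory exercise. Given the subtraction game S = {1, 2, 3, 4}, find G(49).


The subtraction set is S = {1, 2, 3, 4}.
G(k) = mex{ G(k - s) : s in S, s <= k }. We compute iteratively: G(0) = 0.
G(1) = mex({0}) = 1
G(2) = mex({0, 1}) = 2
G(3) = mex({0, 1, 2}) = 3
G(4) = mex({0, 1, 2, 3}) = 4
G(5) = mex({1, 2, 3, 4}) = 0
G(6) = mex({0, 2, 3, 4}) = 1
G(7) = mex({0, 1, 3, 4}) = 2
G(8) = mex({0, 1, 2, 4}) = 3
Observe that G(5)..G(8) = 0, 1, 2, 3 repeats G(0)..G(3) = 0, 1, 2, 3.
For k >= max(S) = 4, G(k) is determined by the previous 4 values G(k-4)..G(k-1); a window of 4 consecutive values has recurred shifted by 5, so by induction G(k + 5) = G(k) for all k >= 0: the sequence is periodic from the start with period 5.
One period: G(0..4) = 0, 1, 2, 3, 4.
49 mod 5 = 4, so G(49) = G(4) = 4.

4


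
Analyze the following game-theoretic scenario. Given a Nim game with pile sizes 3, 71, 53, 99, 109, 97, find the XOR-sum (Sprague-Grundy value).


We need the XOR (exclusive or) of all pile sizes.
After XOR-ing pile 1 (size 3): 0 XOR 3 = 3
After XOR-ing pile 2 (size 71): 3 XOR 71 = 68
After XOR-ing pile 3 (size 53): 68 XOR 53 = 113
After XOR-ing pile 4 (size 99): 113 XOR 99 = 18
After XOR-ing pile 5 (size 109): 18 XOR 109 = 127
After XOR-ing pile 6 (size 97): 127 XOR 97 = 30
The Nim-value of this position is 30.

30


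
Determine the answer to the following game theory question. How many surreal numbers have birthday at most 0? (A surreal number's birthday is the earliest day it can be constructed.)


Day 0: {|} = 0 is born. Count = 1.
Day n: the number of surreal numbers born by day n is 2^(n+1) - 1.
By day 0: 2^1 - 1 = 1
By day 0: 1 surreal numbers.

1


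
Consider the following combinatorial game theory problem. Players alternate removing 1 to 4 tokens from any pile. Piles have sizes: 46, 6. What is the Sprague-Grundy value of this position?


Subtraction set: {1, 2, 3, 4}
For this subtraction set, G(n) = n mod 5 (period = max + 1 = 5).
Pile 1 (size 46): G(46) = 46 mod 5 = 1
Pile 2 (size 6): G(6) = 6 mod 5 = 1
Total Grundy value = XOR of all: 1 XOR 1 = 0

0


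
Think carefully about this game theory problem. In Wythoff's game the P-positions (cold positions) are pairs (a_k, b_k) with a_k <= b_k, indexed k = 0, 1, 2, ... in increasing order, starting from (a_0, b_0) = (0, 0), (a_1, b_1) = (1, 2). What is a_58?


By Wythoff's theorem, a_k = floor(k * phi) and b_k = floor(k * phi^2) = a_k + k, where phi = (1 + sqrt(5))/2 is the golden ratio.
phi = (1 + sqrt(5))/2 = 1.618034
k = 58
k * phi = 58 * 1.618034 = 93.845971
a_58 = floor(k * phi) = 93

93


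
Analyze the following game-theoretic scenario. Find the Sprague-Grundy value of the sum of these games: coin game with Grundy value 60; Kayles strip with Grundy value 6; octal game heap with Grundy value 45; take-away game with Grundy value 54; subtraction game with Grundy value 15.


By the Sprague-Grundy theorem, the Grundy value of a sum of games is the XOR of individual Grundy values.
coin game: Grundy value = 60. Running XOR: 0 XOR 60 = 60
Kayles strip: Grundy value = 6. Running XOR: 60 XOR 6 = 58
octal game heap: Grundy value = 45. Running XOR: 58 XOR 45 = 23
take-away game: Grundy value = 54. Running XOR: 23 XOR 54 = 33
subtraction game: Grundy value = 15. Running XOR: 33 XOR 15 = 46
The combined Grundy value is 46.

46


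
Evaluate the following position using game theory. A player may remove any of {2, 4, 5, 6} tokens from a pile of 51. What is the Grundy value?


The subtraction set is S = {2, 4, 5, 6}.
G(k) = mex{ G(k - s) : s in S, s <= k }. We compute iteratively: G(0) = 0.
G(1) = mex({}) = 0
G(2) = mex({0}) = 1
G(3) = mex({0}) = 1
G(4) = mex({0, 1}) = 2
G(5) = mex({0, 1}) = 2
G(6) = mex({0, 1, 2}) = 3
G(7) = mex({0, 1, 2}) = 3
G(8) = mex({1, 2, 3}) = 0
G(9) = mex({1, 2, 3}) = 0
G(10) = mex({0, 2, 3}) = 1
G(11) = mex({0, 2, 3}) = 1
G(12) = mex({0, 1, 3}) = 2
G(13) = mex({0, 1, 3}) = 2
Observe that G(8)..G(13) = 0, 0, 1, 1, 2, 2 repeats G(0)..G(5) = 0, 0, 1, 1, 2, 2.
For k >= max(S) = 6, G(k) is determined by the previous 6 values G(k-6)..G(k-1); a window of 6 consecutive values has recurred shifted by 8, so by induction G(k + 8) = G(k) for all k >= 0: the sequence is periodic from the start with period 8.
One period: G(0..7) = 0, 0, 1, 1, 2, 2, 3, 3.
51 mod 8 = 3, so G(51) = G(3) = 1.

1


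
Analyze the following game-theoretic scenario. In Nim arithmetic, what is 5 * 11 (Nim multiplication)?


Nim multiplication is bilinear over XOR: (u XOR v) * w = (u*w) XOR (v*w).
So we split each operand into its bit components and XOR the pairwise Nim products.
5 = 1 + 4 (as XOR of powers of 2).
11 = 1 + 2 + 8 (as XOR of powers of 2).
Using the standard Nim-product table on single bits:
  2*2 = 3,   2*4 = 8,   2*8 = 12,
  4*4 = 6,   4*8 = 11,  8*8 = 13,
and  1*x = x (identity), k*l = l*k (commutative).
Pairwise Nim products:
  1 * 1 = 1
  1 * 2 = 2
  1 * 8 = 8
  4 * 1 = 4
  4 * 2 = 8
  4 * 8 = 11
XOR them: 1 XOR 2 XOR 8 XOR 4 XOR 8 XOR 11 = 12.
Result: 5 * 11 = 12 (in Nim).

12


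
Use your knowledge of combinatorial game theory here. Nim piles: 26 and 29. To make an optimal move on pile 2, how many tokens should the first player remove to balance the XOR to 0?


Piles: 26 and 29
Current XOR: 26 XOR 29 = 7 (non-zero, so this is an N-position).
To make the XOR zero, we need to find a move that balances the piles.
For pile 2 (size 29): target = 29 XOR 7 = 26
We reduce pile 2 from 29 to 26.
Tokens removed: 29 - 26 = 3
Verification: 26 XOR 26 = 0

3


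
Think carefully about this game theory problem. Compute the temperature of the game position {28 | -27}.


The game is {28 | -27}, a switch {a | b} with numbers a > b.
Cooling {a | b} by t gives {a - t | b + t}, which stops being hot when a - t = b + t, i.e. at t = (a - b)/2. So the temperature of a switch is (a - b)/2.
Temperature = (Left option - Right option) / 2
= (28 - (-27)) / 2
= 55 / 2
= 55/2

55/2


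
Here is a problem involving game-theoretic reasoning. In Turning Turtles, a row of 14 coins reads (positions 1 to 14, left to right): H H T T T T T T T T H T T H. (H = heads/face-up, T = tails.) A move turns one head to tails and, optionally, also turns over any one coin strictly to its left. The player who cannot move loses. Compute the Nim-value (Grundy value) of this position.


Coins: H H T T T T T T T T H T T H
Key fact: a single head at position k behaves exactly like a Nim heap of size k (turning it to T and optionally flipping a coin at j < k corresponds to moving the heap from k to j, or to 0), and heads combine as a disjunctive sum (two heads at the same place would cancel, matching j XOR j = 0). So the Nim-value is the XOR of the 1-indexed positions of the heads.
Face-up positions (1-indexed): [1, 2, 11, 14]
XOR 0 with 1: 0 XOR 1 = 1
XOR 1 with 2: 1 XOR 2 = 3
XOR 3 with 11: 3 XOR 11 = 8
XOR 8 with 14: 8 XOR 14 = 6
Nim-value = 6

6


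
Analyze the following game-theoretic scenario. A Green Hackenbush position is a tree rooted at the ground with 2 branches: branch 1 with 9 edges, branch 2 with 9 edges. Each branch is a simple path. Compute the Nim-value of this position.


The tree has 2 branches from the ground vertex.
In Green Hackenbush, the Nim-value of a simple path of length k is k.
Branch 1: length 9, Nim-value = 9
Branch 2: length 9, Nim-value = 9
Total Nim-value = XOR of all branch values:
0 XOR 9 = 9
9 XOR 9 = 0
Nim-value of the tree = 0

0


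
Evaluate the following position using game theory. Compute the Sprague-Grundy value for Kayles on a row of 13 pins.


Kayles: a move removes 1 or 2 adjacent pins from a contiguous row.
Removing pins from a row of k leaves two independent rows (a, b) with a + b = k - 1 (one pin) or a + b = k - 2 (two pins); an end removal gives a = 0.
By Sprague-Grundy, G(k) = mex{ G(a) XOR G(b) } over all these splits. G(0) = 0.
G(1): splits (0,0):0^0=0 -> mex({0}) = 1
G(2): splits (0,1):0^1=1 (0,0):0^0=0 -> mex({0, 1}) = 2
G(3): splits (0,2):0^2=2 (1,1):1^1=0 (0,1):0^1=1 -> mex({0, 1, 2}) = 3
G(4): splits (0,3):0^3=3 (1,2):1^2=3 (0,2):0^2=2 (1,1):1^1=0 -> mex({0, 2, 3}) = 1
G(5): splits (0,4):0^1=1 (1,3):1^3=2 (2,2):2^2=0 (0,3):0^3=3 (1,2):1^2=3 -> mex({0, 1, 2, 3}) = 4
G(6) = mex({0, 1, 2, 4}) = 3
G(7) = mex({0, 1, 3, 4, 5}) = 2
G(8) = mex({0, 2, 3, 5, 6}) = 1
G(9) = mex({0, 1, 2, 3, 6, 7}) = 4
G(10) = mex({0, 1, 3, 4, 5, 7}) = 2
G(11) = mex({0, 1, 2, 3, 4, 5}) = 6
G(12) = mex({0, 1, 2, 3, 5, 6, 7}) = 4
G(13) = mex({0, 2, 3, 4, 6, 7}) = 1
Therefore G(13) = 1.

1
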